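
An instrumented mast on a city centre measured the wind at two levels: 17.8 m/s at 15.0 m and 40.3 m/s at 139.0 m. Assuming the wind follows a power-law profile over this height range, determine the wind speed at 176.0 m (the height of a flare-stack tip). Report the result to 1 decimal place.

43.9 m/s

First find α: α = ln(V₂/V₁)/ln(z₂/z₁) = ln(40.3/17.8)/ln(139.0/15.0) = 0.81715/2.22642 = 0.3670
Extrapolate from 139.0 m to 176.0 m: V₃ = 40.3 × (176.0/139.0)^0.3670 = 40.3 × 1.0905 = 43.9465 m/s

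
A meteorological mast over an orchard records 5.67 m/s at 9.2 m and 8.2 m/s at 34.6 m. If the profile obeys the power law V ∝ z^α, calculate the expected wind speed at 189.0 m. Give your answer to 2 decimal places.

13.16 m/s

First find α: α = ln(V₂/V₁)/ln(z₂/z₁) = ln(8.2/5.67)/ln(34.6/9.2) = 0.36895/1.32465 = 0.2785
Extrapolate from 34.6 m to 189.0 m: V₃ = 8.2 × (189.0/34.6)^0.2785 = 8.2 × 1.6046 = 13.1581 m/s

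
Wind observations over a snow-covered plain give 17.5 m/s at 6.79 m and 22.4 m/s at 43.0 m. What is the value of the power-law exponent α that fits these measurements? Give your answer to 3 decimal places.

Power law: V₂/V₁ = (z₂/z₁)^α ⇒ α = ln(V₂/V₁) / ln(z₂/z₁)
α = ln(22.4/17.5) / ln(43.0/6.79) = ln(1.2800) / ln(6.3328)
  = 0.24686 / 1.84575 = 0.13375

α ≈ 0.134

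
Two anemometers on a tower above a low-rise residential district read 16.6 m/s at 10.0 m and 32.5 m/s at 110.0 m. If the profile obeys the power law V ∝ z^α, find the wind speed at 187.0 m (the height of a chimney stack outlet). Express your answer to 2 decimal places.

37.71 m/s

First find α: α = ln(V₂/V₁)/ln(z₂/z₁) = ln(32.5/16.6)/ln(110.0/10.0) = 0.67184/2.39790 = 0.2802
Extrapolate from 110.0 m to 187.0 m: V₃ = 32.5 × (187.0/110.0)^0.2802 = 32.5 × 1.1603 = 37.7094 m/s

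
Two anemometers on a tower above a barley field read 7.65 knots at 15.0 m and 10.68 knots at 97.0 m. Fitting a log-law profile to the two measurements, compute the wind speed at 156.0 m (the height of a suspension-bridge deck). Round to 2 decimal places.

11.45 knots

Log law: V ∝ ln(z/z₀). From the pair, with r = V₁/V₂ = 0.71629,
ln z₀ = (ln z₁ − r·ln z₂)/(1 − r) = (2.7081 − 0.71629×4.5747)/0.28371 = -2.0048 → z₀ = 0.1347 m
V₃ = V₁ · ln(z₃/z₀)/ln(z₁/z₀) = 7.65 × 7.0547/4.7129 = 11.4513 knots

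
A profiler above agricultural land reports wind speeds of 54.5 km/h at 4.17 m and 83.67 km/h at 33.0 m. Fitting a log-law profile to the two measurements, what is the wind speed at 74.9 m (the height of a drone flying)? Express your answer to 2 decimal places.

95.23 km/h

Log law: V ∝ ln(z/z₀). From the pair, with r = V₁/V₂ = 0.65137,
ln z₀ = (ln z₁ − r·ln z₂)/(1 − r) = (1.4279 − 0.65137×3.4965)/0.34863 = -2.4370 → z₀ = 0.08743 m
V₃ = V₁ · ln(z₃/z₀)/ln(z₁/z₀) = 54.5 × 6.7531/3.8649 = 95.2281 km/h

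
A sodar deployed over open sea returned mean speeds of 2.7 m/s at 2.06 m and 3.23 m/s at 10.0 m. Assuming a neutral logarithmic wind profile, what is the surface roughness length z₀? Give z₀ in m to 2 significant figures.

Log law: V(z) ∝ ln(z/z₀). With r = V₁/V₂ = 2.7/3.23 = 0.83591,
r · ln(z₂/z₀) = ln(z₁/z₀) ⇒ ln z₀ = (ln z₁ − r·ln z₂)/(1 − r)
ln z₀ = (0.72271 − 0.83591×2.30259) / 0.16409 = -7.3257
z₀ = exp(-7.3257) = 0.0006584 m

z₀ ≈ 0.00066 m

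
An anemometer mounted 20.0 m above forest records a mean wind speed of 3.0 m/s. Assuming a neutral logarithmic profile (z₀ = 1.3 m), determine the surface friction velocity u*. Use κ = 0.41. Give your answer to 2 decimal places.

u* ≈ 0.45 m/s

Log law: V(z) = (u*/κ) · ln(z/z₀) ⇒ u* = κ · V / ln(z/z₀)
u* = 0.41 × 3.0 / ln(20.0/1.3) = 0.41 × 3.0 / 2.7334
   = 1.2300 / 2.7334 = 0.4500 m/s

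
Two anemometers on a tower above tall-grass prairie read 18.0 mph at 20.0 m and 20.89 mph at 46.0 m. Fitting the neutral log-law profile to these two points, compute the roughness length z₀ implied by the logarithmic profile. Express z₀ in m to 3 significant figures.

Log law: V(z) ∝ ln(z/z₀). With r = V₁/V₂ = 18.0/20.89 = 0.86166,
r · ln(z₂/z₀) = ln(z₁/z₀) ⇒ ln z₀ = (ln z₁ − r·ln z₂)/(1 − r)
ln z₀ = (2.99573 − 0.86166×3.82864) / 0.13834 = -2.1919
z₀ = exp(-2.1919) = 0.1117 m

z₀ ≈ 0.112 m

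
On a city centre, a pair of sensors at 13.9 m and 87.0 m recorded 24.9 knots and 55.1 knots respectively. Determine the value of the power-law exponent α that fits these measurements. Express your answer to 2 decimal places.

α ≈ 0.43

Power law: V₂/V₁ = (z₂/z₁)^α ⇒ α = ln(V₂/V₁) / ln(z₂/z₁)
α = ln(55.1/24.9) / ln(87.0/13.9) = ln(2.2129) / ln(6.2590)
  = 0.79428 / 1.83402 = 0.43308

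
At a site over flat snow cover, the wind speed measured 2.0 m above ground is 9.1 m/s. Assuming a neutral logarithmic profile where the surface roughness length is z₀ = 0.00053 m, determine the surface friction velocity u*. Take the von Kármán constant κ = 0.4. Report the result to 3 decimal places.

u* ≈ 0.442 m/s

Log law: V(z) = (u*/κ) · ln(z/z₀) ⇒ u* = κ · V / ln(z/z₀)
u* = 0.4 × 9.1 / ln(2.0/0.00053) = 0.4 × 9.1 / 8.2358
   = 3.6400 / 8.2358 = 0.4420 m/s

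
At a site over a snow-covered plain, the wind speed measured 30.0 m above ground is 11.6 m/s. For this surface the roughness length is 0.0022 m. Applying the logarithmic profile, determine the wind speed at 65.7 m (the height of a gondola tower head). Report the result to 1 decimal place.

Log law: V(z) ∝ ln(z/z₀), so V₂/V₁ = ln(z₂/z₀) / ln(z₁/z₀).
ln(65.7/0.0022) = 10.3044, ln(30.0/0.0022) = 9.5205
V₂ = 11.6 × 10.3044/9.5205 = 11.6 × 1.0823 = 12.5551 m/s

12.6 m/s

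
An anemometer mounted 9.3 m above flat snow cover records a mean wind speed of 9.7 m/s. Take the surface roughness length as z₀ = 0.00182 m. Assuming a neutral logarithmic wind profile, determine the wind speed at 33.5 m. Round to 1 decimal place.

Log law: V(z) ∝ ln(z/z₀), so V₂/V₁ = ln(z₂/z₀) / ln(z₁/z₀).
ln(33.5/0.00182) = 9.8205, ln(9.3/0.00182) = 8.5389
V₂ = 9.7 × 9.8205/8.5389 = 9.7 × 1.1501 = 11.1558 m/s

11.2 m/s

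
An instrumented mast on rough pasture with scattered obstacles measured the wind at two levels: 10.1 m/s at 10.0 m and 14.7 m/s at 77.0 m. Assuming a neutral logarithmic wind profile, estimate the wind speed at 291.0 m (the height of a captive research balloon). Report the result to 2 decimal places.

17.70 m/s

Log law: V ∝ ln(z/z₀). From the pair, with r = V₁/V₂ = 0.68707,
ln z₀ = (ln z₁ − r·ln z₂)/(1 − r) = (2.3026 − 0.68707×4.3438)/0.31293 = -2.1792 → z₀ = 0.1131 m
V₃ = V₁ · ln(z₃/z₀)/ln(z₁/z₀) = 10.1 × 7.8525/4.4818 = 17.6961 m/s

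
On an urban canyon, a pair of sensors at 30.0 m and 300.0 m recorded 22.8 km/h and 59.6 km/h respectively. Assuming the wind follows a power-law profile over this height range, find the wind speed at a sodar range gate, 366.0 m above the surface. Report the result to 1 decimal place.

64.8 km/h

First find α: α = ln(V₂/V₁)/ln(z₂/z₁) = ln(59.6/22.8)/ln(300.0/30.0) = 0.96090/2.30259 = 0.4173
Extrapolate from 300.0 m to 366.0 m: V₃ = 59.6 × (366.0/300.0)^0.4173 = 59.6 × 1.0865 = 64.7568 km/h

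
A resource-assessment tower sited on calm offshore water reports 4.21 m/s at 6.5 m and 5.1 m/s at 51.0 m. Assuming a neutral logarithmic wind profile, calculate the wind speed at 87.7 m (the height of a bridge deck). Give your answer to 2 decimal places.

Log law: V ∝ ln(z/z₀). From the pair, with r = V₁/V₂ = 0.82549,
ln z₀ = (ln z₁ − r·ln z₂)/(1 − r) = (1.8718 − 0.82549×3.9318)/0.17451 = -7.8728 → z₀ = 0.0003810 m
V₃ = V₁ · ln(z₃/z₀)/ln(z₁/z₀) = 4.21 × 12.3467/9.7446 = 5.3342 m/s

5.33 m/s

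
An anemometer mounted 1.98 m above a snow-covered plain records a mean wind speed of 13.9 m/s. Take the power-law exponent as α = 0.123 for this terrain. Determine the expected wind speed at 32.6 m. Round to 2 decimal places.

19.62 m/s

Power-law profile: V₂ = V₁ · (z₂/z₁)^α
V₂ = 13.9 × (32.6/1.98)^0.123 = 13.9 × (16.4646)^0.123
    = 13.9 × 1.4114 = 19.6178 m/s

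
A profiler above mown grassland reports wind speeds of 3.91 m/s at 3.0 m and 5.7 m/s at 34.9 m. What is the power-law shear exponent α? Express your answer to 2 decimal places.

α ≈ 0.15

Power law: V₂/V₁ = (z₂/z₁)^α ⇒ α = ln(V₂/V₁) / ln(z₂/z₁)
α = ln(5.7/3.91) / ln(34.9/3.0) = ln(1.4578) / ln(11.6333)
  = 0.37693 / 2.45387 = 0.15361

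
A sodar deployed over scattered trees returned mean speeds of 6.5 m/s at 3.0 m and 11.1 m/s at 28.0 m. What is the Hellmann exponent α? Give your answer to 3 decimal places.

α ≈ 0.240

Power law: V₂/V₁ = (z₂/z₁)^α ⇒ α = ln(V₂/V₁) / ln(z₂/z₁)
α = ln(11.1/6.5) / ln(28.0/3.0) = ln(1.7077) / ln(9.3333)
  = 0.53514 / 2.23359 = 0.23959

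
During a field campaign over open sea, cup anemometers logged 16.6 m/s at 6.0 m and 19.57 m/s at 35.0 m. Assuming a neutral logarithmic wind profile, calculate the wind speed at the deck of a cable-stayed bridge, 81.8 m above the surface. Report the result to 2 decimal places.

21.00 m/s

Log law: V ∝ ln(z/z₀). From the pair, with r = V₁/V₂ = 0.84824,
ln z₀ = (ln z₁ − r·ln z₂)/(1 − r) = (1.7918 − 0.84824×3.5553)/0.15176 = -8.0653 → z₀ = 0.0003142 m
V₃ = V₁ · ln(z₃/z₀)/ln(z₁/z₀) = 16.6 × 12.4696/9.8571 = 20.9997 m/s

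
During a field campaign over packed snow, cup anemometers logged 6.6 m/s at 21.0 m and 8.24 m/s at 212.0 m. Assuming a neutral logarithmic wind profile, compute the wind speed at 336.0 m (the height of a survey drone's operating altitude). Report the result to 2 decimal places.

Log law: V ∝ ln(z/z₀). From the pair, with r = V₁/V₂ = 0.80097,
ln z₀ = (ln z₁ − r·ln z₂)/(1 − r) = (3.0445 − 0.80097×5.3566)/0.19903 = -6.2601 → z₀ = 0.001911 m
V₃ = V₁ · ln(z₃/z₀)/ln(z₁/z₀) = 6.6 × 12.0772/9.3046 = 8.5667 m/s

8.57 m/s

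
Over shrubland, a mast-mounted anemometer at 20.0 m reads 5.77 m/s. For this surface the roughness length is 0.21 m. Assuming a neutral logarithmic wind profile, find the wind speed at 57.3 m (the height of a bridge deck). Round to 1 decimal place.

7.1 m/s

Log law: V(z) ∝ ln(z/z₀), so V₂/V₁ = ln(z₂/z₀) / ln(z₁/z₀).
ln(57.3/0.21) = 5.6089, ln(20.0/0.21) = 4.5564
V₂ = 5.77 × 5.6089/4.5564 = 5.77 × 1.2310 = 7.1029 m/s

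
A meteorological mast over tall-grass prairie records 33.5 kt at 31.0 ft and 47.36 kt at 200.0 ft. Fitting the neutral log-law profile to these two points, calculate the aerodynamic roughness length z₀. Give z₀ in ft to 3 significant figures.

Log law: V(z) ∝ ln(z/z₀). With r = V₁/V₂ = 33.5/47.36 = 0.70735,
r · ln(z₂/z₀) = ln(z₁/z₀) ⇒ ln z₀ = (ln z₁ − r·ln z₂)/(1 − r)
ln z₀ = (3.43399 − 0.70735×5.29832) / 0.29265 = -1.0721
z₀ = exp(-1.0721) = 0.3423 ft

z₀ ≈ 0.342 ft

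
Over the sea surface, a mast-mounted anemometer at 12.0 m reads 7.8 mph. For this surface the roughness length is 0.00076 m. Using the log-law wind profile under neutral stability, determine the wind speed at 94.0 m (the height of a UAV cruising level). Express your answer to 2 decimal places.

9.46 mph

Log law: V(z) ∝ ln(z/z₀), so V₂/V₁ = ln(z₂/z₀) / ln(z₁/z₀).
ln(94.0/0.00076) = 11.7255, ln(12.0/0.00076) = 9.6671
V₂ = 7.8 × 11.7255/9.6671 = 7.8 × 1.2129 = 9.4608 mph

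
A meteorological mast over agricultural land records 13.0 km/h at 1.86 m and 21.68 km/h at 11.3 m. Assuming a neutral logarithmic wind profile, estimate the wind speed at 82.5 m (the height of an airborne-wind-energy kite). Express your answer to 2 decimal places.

31.24 km/h

Log law: V ∝ ln(z/z₀). From the pair, with r = V₁/V₂ = 0.59963,
ln z₀ = (ln z₁ − r·ln z₂)/(1 − r) = (0.6206 − 0.59963×2.4248)/0.40037 = -2.0816 → z₀ = 0.1247 m
V₃ = V₁ · ln(z₃/z₀)/ln(z₁/z₀) = 13.0 × 6.4944/2.7022 = 31.2441 km/h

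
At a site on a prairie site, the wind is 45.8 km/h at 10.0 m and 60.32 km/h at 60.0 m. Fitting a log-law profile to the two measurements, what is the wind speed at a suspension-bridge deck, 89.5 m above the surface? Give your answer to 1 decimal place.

Log law: V ∝ ln(z/z₀). From the pair, with r = V₁/V₂ = 0.75928,
ln z₀ = (ln z₁ − r·ln z₂)/(1 − r) = (2.3026 − 0.75928×4.0943)/0.24072 = -3.3491 → z₀ = 0.03512 m
V₃ = V₁ · ln(z₃/z₀)/ln(z₁/z₀) = 45.8 × 7.8433/5.6517 = 63.5606 km/h

63.6 km/h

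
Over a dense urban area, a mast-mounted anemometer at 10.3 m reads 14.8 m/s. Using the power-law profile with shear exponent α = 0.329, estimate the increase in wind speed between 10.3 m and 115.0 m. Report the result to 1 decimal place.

Power law: V₂ = V₁ · (z₂/z₁)^α = 14.8 × (11.1650)^0.329 = 32.7347 m/s
ΔV = 32.7347 − 14.8 = 17.9347 m/s

17.9 m/s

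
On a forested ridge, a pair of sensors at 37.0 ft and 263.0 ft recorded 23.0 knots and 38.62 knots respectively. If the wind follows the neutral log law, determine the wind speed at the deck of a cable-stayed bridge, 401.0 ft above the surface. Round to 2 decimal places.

Log law: V ∝ ln(z/z₀). From the pair, with r = V₁/V₂ = 0.59555,
ln z₀ = (ln z₁ − r·ln z₂)/(1 − r) = (3.6109 − 0.59555×5.5722)/0.40445 = 0.7231 → z₀ = 2.061 ft
V₃ = V₁ · ln(z₃/z₀)/ln(z₁/z₀) = 23.0 × 5.2709/2.8879 = 41.9794 knots

41.98 knots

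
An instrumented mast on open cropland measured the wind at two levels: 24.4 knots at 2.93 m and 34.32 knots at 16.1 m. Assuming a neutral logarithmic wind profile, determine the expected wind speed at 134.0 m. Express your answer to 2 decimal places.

46.66 knots

Log law: V ∝ ln(z/z₀). From the pair, with r = V₁/V₂ = 0.71096,
ln z₀ = (ln z₁ − r·ln z₂)/(1 − r) = (1.0750 − 0.71096×2.7788)/0.28904 = -3.1158 → z₀ = 0.04434 m
V₃ = V₁ · ln(z₃/z₀)/ln(z₁/z₀) = 24.4 × 8.0137/4.1908 = 46.6574 knots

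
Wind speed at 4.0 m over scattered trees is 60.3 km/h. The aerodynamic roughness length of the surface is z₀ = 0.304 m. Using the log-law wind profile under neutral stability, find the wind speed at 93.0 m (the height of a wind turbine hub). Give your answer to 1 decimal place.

Log law: V(z) ∝ ln(z/z₀), so V₂/V₁ = ln(z₂/z₀) / ln(z₁/z₀).
ln(93.0/0.304) = 5.7233, ln(4.0/0.304) = 2.5770
V₂ = 60.3 × 5.7233/2.5770 = 60.3 × 2.2209 = 133.9207 km/h

133.9 km/h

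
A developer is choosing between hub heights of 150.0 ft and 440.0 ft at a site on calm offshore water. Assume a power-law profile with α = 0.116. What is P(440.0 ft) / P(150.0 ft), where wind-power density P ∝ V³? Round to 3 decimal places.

Speed ratio: V_B/V_A = (z_B/z_A)^α = (440.0/150.0)^0.116 = (2.9333)^0.116 = 1.13296
Power-density ratio: P_B/P_A = (V_B/V_A)³ = (1.13296)³ = 1.45426

1.454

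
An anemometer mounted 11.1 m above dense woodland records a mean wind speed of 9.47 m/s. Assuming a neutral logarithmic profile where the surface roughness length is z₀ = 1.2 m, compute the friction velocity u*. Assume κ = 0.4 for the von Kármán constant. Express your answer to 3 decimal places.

Log law: V(z) = (u*/κ) · ln(z/z₀) ⇒ u* = κ · V / ln(z/z₀)
u* = 0.4 × 9.47 / ln(11.1/1.2) = 0.4 × 9.47 / 2.2246
   = 3.7880 / 2.2246 = 1.7028 m/s

u* ≈ 1.703 m/s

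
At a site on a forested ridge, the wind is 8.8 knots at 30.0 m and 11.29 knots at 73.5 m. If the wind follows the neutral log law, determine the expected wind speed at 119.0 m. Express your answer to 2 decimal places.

Log law: V ∝ ln(z/z₀). From the pair, with r = V₁/V₂ = 0.77945,
ln z₀ = (ln z₁ − r·ln z₂)/(1 − r) = (3.4012 − 0.77945×4.2973)/0.22055 = 0.2343 → z₀ = 1.264 m
V₃ = V₁ · ln(z₃/z₀)/ln(z₁/z₀) = 8.8 × 4.5448/3.1669 = 12.6289 knots

12.63 knots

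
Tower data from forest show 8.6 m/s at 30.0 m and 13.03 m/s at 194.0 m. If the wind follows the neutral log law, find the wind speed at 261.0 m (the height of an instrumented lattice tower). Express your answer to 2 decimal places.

Log law: V ∝ ln(z/z₀). From the pair, with r = V₁/V₂ = 0.66002,
ln z₀ = (ln z₁ − r·ln z₂)/(1 − r) = (3.4012 − 0.66002×5.2679)/0.33998 = -0.2226 → z₀ = 0.8005 m
V₃ = V₁ · ln(z₃/z₀)/ln(z₁/z₀) = 8.6 × 5.7871/3.6238 = 13.7340 m/s

13.73 m/s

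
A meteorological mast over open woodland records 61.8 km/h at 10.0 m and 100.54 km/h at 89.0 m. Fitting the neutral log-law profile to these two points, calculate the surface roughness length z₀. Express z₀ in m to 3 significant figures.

Log law: V(z) ∝ ln(z/z₀). With r = V₁/V₂ = 61.8/100.54 = 0.61468,
r · ln(z₂/z₀) = ln(z₁/z₀) ⇒ ln z₀ = (ln z₁ − r·ln z₂)/(1 − r)
ln z₀ = (2.30259 − 0.61468×4.48864) / 0.38532 = -1.1847
z₀ = exp(-1.1847) = 0.3058 m

z₀ ≈ 0.306 m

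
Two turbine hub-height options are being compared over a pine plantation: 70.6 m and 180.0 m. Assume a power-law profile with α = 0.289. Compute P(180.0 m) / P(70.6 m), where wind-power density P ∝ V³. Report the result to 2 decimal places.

2.25

Speed ratio: V_B/V_A = (z_B/z_A)^α = (180.0/70.6)^0.289 = (2.5496)^0.289 = 1.31060
Power-density ratio: P_B/P_A = (V_B/V_A)³ = (1.31060)³ = 2.25117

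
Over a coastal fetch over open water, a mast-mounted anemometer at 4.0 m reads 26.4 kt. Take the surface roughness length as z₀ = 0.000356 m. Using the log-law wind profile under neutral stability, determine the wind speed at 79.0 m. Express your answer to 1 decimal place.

34.8 kt

Log law: V(z) ∝ ln(z/z₀), so V₂/V₁ = ln(z₂/z₀) / ln(z₁/z₀).
ln(79.0/0.000356) = 12.3100, ln(4.0/0.000356) = 9.3269
V₂ = 26.4 × 12.3100/9.3269 = 26.4 × 1.3198 = 34.8439 kt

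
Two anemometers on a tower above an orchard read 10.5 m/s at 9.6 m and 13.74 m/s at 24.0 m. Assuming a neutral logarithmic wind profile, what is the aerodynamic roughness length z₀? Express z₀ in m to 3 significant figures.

Log law: V(z) ∝ ln(z/z₀). With r = V₁/V₂ = 10.5/13.74 = 0.76419,
r · ln(z₂/z₀) = ln(z₁/z₀) ⇒ ln z₀ = (ln z₁ − r·ln z₂)/(1 − r)
ln z₀ = (2.26176 − 0.76419×3.17805) / 0.23581 = -0.7077
z₀ = exp(-0.7077) = 0.4928 m

z₀ ≈ 0.493 m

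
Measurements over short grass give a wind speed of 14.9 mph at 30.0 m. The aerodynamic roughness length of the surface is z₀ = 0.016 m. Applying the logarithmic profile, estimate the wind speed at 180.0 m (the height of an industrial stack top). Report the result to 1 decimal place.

Log law: V(z) ∝ ln(z/z₀), so V₂/V₁ = ln(z₂/z₀) / ln(z₁/z₀).
ln(180.0/0.016) = 9.3281, ln(30.0/0.016) = 7.5364
V₂ = 14.9 × 9.3281/7.5364 = 14.9 × 1.2377 = 18.4425 mph

18.4 mph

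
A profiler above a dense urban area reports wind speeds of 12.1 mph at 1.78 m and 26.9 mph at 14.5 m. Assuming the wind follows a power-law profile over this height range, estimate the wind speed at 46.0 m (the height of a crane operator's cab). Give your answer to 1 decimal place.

First find α: α = ln(V₂/V₁)/ln(z₂/z₁) = ln(26.9/12.1)/ln(14.5/1.78) = 0.79892/2.09754 = 0.3809
Extrapolate from 14.5 m to 46.0 m: V₃ = 26.9 × (46.0/14.5)^0.3809 = 26.9 × 1.5523 = 41.7565 mph

41.8 mph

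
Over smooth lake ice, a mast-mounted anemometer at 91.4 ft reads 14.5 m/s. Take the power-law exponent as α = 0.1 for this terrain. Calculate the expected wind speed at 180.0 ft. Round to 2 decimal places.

15.52 m/s

Power-law profile: V₂ = V₁ · (z₂/z₁)^α
V₂ = 14.5 × (180.0/91.4)^0.1 = 14.5 × (1.9694)^0.1
    = 14.5 × 1.0701 = 15.5167 m/s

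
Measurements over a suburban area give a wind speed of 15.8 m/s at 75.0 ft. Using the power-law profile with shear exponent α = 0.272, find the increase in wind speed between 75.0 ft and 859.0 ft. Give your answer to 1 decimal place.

Power law: V₂ = V₁ · (z₂/z₁)^α = 15.8 × (11.4533)^0.272 = 30.6681 m/s
ΔV = 30.6681 − 15.8 = 14.8681 m/s

14.9 m/s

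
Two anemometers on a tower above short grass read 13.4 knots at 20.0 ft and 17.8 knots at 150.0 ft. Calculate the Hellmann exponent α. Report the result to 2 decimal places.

α ≈ 0.14

Power law: V₂/V₁ = (z₂/z₁)^α ⇒ α = ln(V₂/V₁) / ln(z₂/z₁)
α = ln(17.8/13.4) / ln(150.0/20.0) = ln(1.3284) / ln(7.5000)
  = 0.28394 / 2.01490 = 0.14092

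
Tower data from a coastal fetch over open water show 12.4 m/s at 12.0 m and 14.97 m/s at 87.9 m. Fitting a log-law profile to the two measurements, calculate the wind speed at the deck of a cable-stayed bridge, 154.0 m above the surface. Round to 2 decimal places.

Log law: V ∝ ln(z/z₀). From the pair, with r = V₁/V₂ = 0.82832,
ln z₀ = (ln z₁ − r·ln z₂)/(1 − r) = (2.4849 − 0.82832×4.4762)/0.17168 = -7.1229 → z₀ = 0.0008064 m
V₃ = V₁ · ln(z₃/z₀)/ln(z₁/z₀) = 12.4 × 12.1598/9.6078 = 15.6937 m/s

15.69 m/s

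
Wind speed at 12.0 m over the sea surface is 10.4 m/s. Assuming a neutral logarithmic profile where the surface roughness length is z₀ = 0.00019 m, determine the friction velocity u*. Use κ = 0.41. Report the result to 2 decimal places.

u* ≈ 0.39 m/s

Log law: V(z) = (u*/κ) · ln(z/z₀) ⇒ u* = κ · V / ln(z/z₀)
u* = 0.41 × 10.4 / ln(12.0/0.00019) = 0.41 × 10.4 / 11.0534
   = 4.2640 / 11.0534 = 0.3858 m/s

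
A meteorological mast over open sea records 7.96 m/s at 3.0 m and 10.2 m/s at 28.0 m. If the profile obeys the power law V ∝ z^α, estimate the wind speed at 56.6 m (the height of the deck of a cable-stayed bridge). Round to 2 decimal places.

First find α: α = ln(V₂/V₁)/ln(z₂/z₁) = ln(10.2/7.96)/ln(28.0/3.0) = 0.24796/2.23359 = 0.1110
Extrapolate from 28.0 m to 56.6 m: V₃ = 10.2 × (56.6/28.0)^0.1110 = 10.2 × 1.0813 = 11.0289 m/s

11.03 m/s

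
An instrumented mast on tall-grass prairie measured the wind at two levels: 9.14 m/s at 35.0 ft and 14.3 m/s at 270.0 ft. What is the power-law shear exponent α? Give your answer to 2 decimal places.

α ≈ 0.22

Power law: V₂/V₁ = (z₂/z₁)^α ⇒ α = ln(V₂/V₁) / ln(z₂/z₁)
α = ln(14.3/9.14) / ln(270.0/35.0) = ln(1.5646) / ln(7.7143)
  = 0.44760 / 2.04307 = 0.21908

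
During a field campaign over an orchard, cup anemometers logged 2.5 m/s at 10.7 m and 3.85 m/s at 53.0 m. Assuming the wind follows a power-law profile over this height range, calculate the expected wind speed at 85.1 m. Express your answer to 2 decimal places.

4.37 m/s

First find α: α = ln(V₂/V₁)/ln(z₂/z₁) = ln(3.85/2.5)/ln(53.0/10.7) = 0.43178/1.60005 = 0.2699
Extrapolate from 53.0 m to 85.1 m: V₃ = 3.85 × (85.1/53.0)^0.2699 = 3.85 × 1.1363 = 4.3748 m/s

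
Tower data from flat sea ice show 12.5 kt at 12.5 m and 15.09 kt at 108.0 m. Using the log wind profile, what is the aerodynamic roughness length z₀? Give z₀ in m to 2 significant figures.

Log law: V(z) ∝ ln(z/z₀). With r = V₁/V₂ = 12.5/15.09 = 0.82836,
r · ln(z₂/z₀) = ln(z₁/z₀) ⇒ ln z₀ = (ln z₁ − r·ln z₂)/(1 − r)
ln z₀ = (2.52573 − 0.82836×4.68213) / 0.17164 = -7.8816
z₀ = exp(-7.8816) = 0.0003776 m

z₀ ≈ 0.00038 m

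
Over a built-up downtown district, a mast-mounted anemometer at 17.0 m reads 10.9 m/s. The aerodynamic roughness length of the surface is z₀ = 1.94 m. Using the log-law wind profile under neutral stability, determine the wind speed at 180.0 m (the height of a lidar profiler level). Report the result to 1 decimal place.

22.8 m/s

Log law: V(z) ∝ ln(z/z₀), so V₂/V₁ = ln(z₂/z₀) / ln(z₁/z₀).
ln(180.0/1.94) = 4.5303, ln(17.0/1.94) = 2.1705
V₂ = 10.9 × 4.5303/2.1705 = 10.9 × 2.0872 = 22.7502 m/s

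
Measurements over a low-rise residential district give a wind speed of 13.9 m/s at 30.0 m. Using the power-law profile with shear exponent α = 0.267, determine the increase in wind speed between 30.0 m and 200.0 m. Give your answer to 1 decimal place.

Power law: V₂ = V₁ · (z₂/z₁)^α = 13.9 × (6.6667)^0.267 = 23.0674 m/s
ΔV = 23.0674 − 13.9 = 9.1674 m/s

9.2 m/s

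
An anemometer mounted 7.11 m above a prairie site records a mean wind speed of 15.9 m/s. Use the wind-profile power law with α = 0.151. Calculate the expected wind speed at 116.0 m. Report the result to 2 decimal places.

Power-law profile: V₂ = V₁ · (z₂/z₁)^α
V₂ = 15.9 × (116.0/7.11)^0.151 = 15.9 × (16.3150)^0.151
    = 15.9 × 1.5244 = 24.2381 m/s

24.24 m/s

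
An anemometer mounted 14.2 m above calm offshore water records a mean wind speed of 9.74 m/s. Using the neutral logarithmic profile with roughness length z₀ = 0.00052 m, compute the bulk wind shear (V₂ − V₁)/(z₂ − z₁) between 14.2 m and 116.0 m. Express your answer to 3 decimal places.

0.020 m/s/m

Log law: V₂ = V₁ · ln(z₂/z₀)/ln(z₁/z₀) = 9.74 × 12.3153/10.2149 = 11.7427 m/s
ΔV/Δz = (11.7427 − 9.74)/(116.0 − 14.2) = 2.0027/101.8000 = 0.01967 m/s/m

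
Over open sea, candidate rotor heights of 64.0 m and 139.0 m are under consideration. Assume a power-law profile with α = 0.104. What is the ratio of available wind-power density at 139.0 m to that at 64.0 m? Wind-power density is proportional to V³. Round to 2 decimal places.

1.27

Speed ratio: V_B/V_A = (z_B/z_A)^α = (139.0/64.0)^0.104 = (2.1719)^0.104 = 1.08400
Power-density ratio: P_B/P_A = (V_B/V_A)³ = (1.08400)³ = 1.27377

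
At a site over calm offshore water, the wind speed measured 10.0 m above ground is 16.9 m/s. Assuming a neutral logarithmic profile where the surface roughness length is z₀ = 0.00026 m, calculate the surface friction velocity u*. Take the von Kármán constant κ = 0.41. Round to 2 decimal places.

Log law: V(z) = (u*/κ) · ln(z/z₀) ⇒ u* = κ · V / ln(z/z₀)
u* = 0.41 × 16.9 / ln(10.0/0.00026) = 0.41 × 16.9 / 10.5574
   = 6.9290 / 10.5574 = 0.6563 m/s

u* ≈ 0.66 m/s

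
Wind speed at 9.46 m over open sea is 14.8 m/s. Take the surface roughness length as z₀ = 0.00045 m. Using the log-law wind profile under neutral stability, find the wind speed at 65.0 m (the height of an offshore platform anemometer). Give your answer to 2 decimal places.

17.67 m/s

Log law: V(z) ∝ ln(z/z₀), so V₂/V₁ = ln(z₂/z₀) / ln(z₁/z₀).
ln(65.0/0.00045) = 11.8807, ln(9.46/0.00045) = 9.9533
V₂ = 14.8 × 11.8807/9.9533 = 14.8 × 1.1936 = 17.6658 m/s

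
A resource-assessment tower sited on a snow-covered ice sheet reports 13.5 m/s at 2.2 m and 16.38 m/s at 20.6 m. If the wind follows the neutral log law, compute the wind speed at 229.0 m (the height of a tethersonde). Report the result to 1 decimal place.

19.5 m/s

Log law: V ∝ ln(z/z₀). From the pair, with r = V₁/V₂ = 0.82418,
ln z₀ = (ln z₁ − r·ln z₂)/(1 − r) = (0.7885 − 0.82418×3.0253)/0.17582 = -9.6967 → z₀ = 0.00006149 m
V₃ = V₁ · ln(z₃/z₀)/ln(z₁/z₀) = 13.5 × 15.1304/10.4852 = 19.4809 m/s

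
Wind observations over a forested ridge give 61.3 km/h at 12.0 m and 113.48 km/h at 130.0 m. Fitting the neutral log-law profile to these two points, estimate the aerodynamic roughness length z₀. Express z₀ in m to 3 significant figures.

z₀ ≈ 0.730 m

Log law: V(z) ∝ ln(z/z₀). With r = V₁/V₂ = 61.3/113.48 = 0.54018,
r · ln(z₂/z₀) = ln(z₁/z₀) ⇒ ln z₀ = (ln z₁ − r·ln z₂)/(1 − r)
ln z₀ = (2.48491 − 0.54018×4.86753) / 0.45982 = -0.3142
z₀ = exp(-0.3142) = 0.7304 m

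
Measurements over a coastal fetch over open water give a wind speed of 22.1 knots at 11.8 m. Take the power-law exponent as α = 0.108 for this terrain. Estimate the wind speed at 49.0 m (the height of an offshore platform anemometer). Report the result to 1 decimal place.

25.8 knots

Power-law profile: V₂ = V₁ · (z₂/z₁)^α
V₂ = 22.1 × (49.0/11.8)^0.108 = 22.1 × (4.1525)^0.108
    = 22.1 × 1.1662 = 25.7733 knots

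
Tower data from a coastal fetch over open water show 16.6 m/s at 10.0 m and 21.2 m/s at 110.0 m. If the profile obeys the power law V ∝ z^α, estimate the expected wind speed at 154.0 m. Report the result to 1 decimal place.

First find α: α = ln(V₂/V₁)/ln(z₂/z₁) = ln(21.2/16.6)/ln(110.0/10.0) = 0.24460/2.39790 = 0.1020
Extrapolate from 110.0 m to 154.0 m: V₃ = 21.2 × (154.0/110.0)^0.1020 = 21.2 × 1.0349 = 21.9403 m/s

21.9 m/s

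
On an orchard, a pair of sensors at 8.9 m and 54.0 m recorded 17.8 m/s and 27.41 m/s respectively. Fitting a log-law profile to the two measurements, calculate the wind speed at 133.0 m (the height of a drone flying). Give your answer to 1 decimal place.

32.2 m/s

Log law: V ∝ ln(z/z₀). From the pair, with r = V₁/V₂ = 0.64940,
ln z₀ = (ln z₁ − r·ln z₂)/(1 − r) = (2.1861 − 0.64940×3.9890)/0.35060 = -1.1534 → z₀ = 0.3156 m
V₃ = V₁ · ln(z₃/z₀)/ln(z₁/z₀) = 17.8 × 6.0438/3.3395 = 32.2145 m/s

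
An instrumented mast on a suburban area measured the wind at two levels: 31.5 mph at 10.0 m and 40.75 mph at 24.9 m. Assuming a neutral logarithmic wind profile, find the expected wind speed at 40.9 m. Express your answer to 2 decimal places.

45.78 mph

Log law: V ∝ ln(z/z₀). From the pair, with r = V₁/V₂ = 0.77301,
ln z₀ = (ln z₁ − r·ln z₂)/(1 − r) = (2.3026 − 0.77301×3.2149)/0.22699 = -0.8041 → z₀ = 0.4475 m
V₃ = V₁ · ln(z₃/z₀)/ln(z₁/z₀) = 31.5 × 4.5152/3.1067 = 45.7818 mph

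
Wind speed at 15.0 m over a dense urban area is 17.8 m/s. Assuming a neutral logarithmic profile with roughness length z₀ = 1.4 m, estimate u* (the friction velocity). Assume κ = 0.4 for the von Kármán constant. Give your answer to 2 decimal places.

u* ≈ 3.00 m/s

Log law: V(z) = (u*/κ) · ln(z/z₀) ⇒ u* = κ · V / ln(z/z₀)
u* = 0.4 × 17.8 / ln(15.0/1.4) = 0.4 × 17.8 / 2.3716
   = 7.1200 / 2.3716 = 3.0022 m/s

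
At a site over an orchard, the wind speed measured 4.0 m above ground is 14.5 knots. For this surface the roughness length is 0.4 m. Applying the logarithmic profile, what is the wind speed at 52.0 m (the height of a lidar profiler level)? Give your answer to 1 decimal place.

Log law: V(z) ∝ ln(z/z₀), so V₂/V₁ = ln(z₂/z₀) / ln(z₁/z₀).
ln(52.0/0.4) = 4.8675, ln(4.0/0.4) = 2.3026
V₂ = 14.5 × 4.8675/2.3026 = 14.5 × 2.1139 = 30.6522 knots

30.7 knots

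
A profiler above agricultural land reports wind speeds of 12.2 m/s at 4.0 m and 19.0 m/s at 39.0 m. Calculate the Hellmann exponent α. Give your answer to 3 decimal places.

α ≈ 0.195

Power law: V₂/V₁ = (z₂/z₁)^α ⇒ α = ln(V₂/V₁) / ln(z₂/z₁)
α = ln(19.0/12.2) / ln(39.0/4.0) = ln(1.5574) / ln(9.7500)
  = 0.44300 / 2.27727 = 0.19453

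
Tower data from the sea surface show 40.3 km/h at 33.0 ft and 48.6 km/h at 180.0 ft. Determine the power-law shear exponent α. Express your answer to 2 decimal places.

Power law: V₂/V₁ = (z₂/z₁)^α ⇒ α = ln(V₂/V₁) / ln(z₂/z₁)
α = ln(48.6/40.3) / ln(180.0/33.0) = ln(1.2060) / ln(5.4545)
  = 0.18727 / 1.69645 = 0.11039

α ≈ 0.11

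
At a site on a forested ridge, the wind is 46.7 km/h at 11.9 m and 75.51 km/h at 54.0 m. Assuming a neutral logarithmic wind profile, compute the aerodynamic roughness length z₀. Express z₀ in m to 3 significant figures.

z₀ ≈ 1.03 m

Log law: V(z) ∝ ln(z/z₀). With r = V₁/V₂ = 46.7/75.51 = 0.61846,
r · ln(z₂/z₀) = ln(z₁/z₀) ⇒ ln z₀ = (ln z₁ − r·ln z₂)/(1 − r)
ln z₀ = (2.47654 − 0.61846×3.98898) / 0.38154 = 0.0249
z₀ = exp(0.0249) = 1.025 m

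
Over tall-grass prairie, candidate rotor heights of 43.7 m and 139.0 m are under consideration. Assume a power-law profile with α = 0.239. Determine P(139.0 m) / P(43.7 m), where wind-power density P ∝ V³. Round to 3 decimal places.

Speed ratio: V_B/V_A = (z_B/z_A)^α = (139.0/43.7)^0.239 = (3.1808)^0.239 = 1.31858
Power-density ratio: P_B/P_A = (V_B/V_A)³ = (1.31858)³ = 2.29254

2.293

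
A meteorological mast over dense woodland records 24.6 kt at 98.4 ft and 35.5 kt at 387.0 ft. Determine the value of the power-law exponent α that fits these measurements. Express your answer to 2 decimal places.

Power law: V₂/V₁ = (z₂/z₁)^α ⇒ α = ln(V₂/V₁) / ln(z₂/z₁)
α = ln(35.5/24.6) / ln(387.0/98.4) = ln(1.4431) / ln(3.9329)
  = 0.36679 / 1.36938 = 0.26785

α ≈ 0.27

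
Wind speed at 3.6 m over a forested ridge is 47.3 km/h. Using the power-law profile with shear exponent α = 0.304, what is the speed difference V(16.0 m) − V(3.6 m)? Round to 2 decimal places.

Power law: V₂ = V₁ · (z₂/z₁)^α = 47.3 × (4.4444)^0.304 = 74.4385 km/h
ΔV = 74.4385 − 47.3 = 27.1385 km/h

27.14 km/h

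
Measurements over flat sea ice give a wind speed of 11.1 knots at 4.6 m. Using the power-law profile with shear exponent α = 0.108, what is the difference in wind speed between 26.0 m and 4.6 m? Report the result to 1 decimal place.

Power law: V₂ = V₁ · (z₂/z₁)^α = 11.1 × (5.6522)^0.108 = 13.3833 knots
ΔV = 13.3833 − 11.1 = 2.2833 knots

2.3 knots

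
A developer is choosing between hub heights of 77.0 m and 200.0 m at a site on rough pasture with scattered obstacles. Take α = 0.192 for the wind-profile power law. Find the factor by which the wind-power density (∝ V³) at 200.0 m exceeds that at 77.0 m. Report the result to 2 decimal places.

Speed ratio: V_B/V_A = (z_B/z_A)^α = (200.0/77.0)^0.192 = (2.5974)^0.192 = 1.20113
Power-density ratio: P_B/P_A = (V_B/V_A)³ = (1.20113)³ = 1.73290

1.73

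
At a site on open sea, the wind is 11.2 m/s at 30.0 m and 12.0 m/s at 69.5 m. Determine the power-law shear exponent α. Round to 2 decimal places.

Power law: V₂/V₁ = (z₂/z₁)^α ⇒ α = ln(V₂/V₁) / ln(z₂/z₁)
α = ln(12.0/11.2) / ln(69.5/30.0) = ln(1.0714) / ln(2.3167)
  = 0.06899 / 0.84013 = 0.08212

α ≈ 0.08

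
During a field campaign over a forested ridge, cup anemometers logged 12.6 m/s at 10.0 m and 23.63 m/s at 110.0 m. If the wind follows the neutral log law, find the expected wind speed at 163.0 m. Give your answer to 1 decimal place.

25.4 m/s

Log law: V ∝ ln(z/z₀). From the pair, with r = V₁/V₂ = 0.53322,
ln z₀ = (ln z₁ − r·ln z₂)/(1 − r) = (2.3026 − 0.53322×4.7005)/0.46678 = -0.4366 → z₀ = 0.6462 m
V₃ = V₁ · ln(z₃/z₀)/ln(z₁/z₀) = 12.6 × 5.5304/2.7392 = 25.4390 m/s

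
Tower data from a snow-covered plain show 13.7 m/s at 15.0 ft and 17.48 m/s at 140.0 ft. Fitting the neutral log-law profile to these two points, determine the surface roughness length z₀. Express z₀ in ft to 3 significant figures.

z₀ ≈ 0.00457 ft

Log law: V(z) ∝ ln(z/z₀). With r = V₁/V₂ = 13.7/17.48 = 0.78375,
r · ln(z₂/z₀) = ln(z₁/z₀) ⇒ ln z₀ = (ln z₁ − r·ln z₂)/(1 − r)
ln z₀ = (2.70805 − 0.78375×4.94164) / 0.21625 = -5.3872
z₀ = exp(-5.3872) = 0.004575 ft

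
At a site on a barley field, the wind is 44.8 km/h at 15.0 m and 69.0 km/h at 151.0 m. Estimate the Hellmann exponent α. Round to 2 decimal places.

α ≈ 0.19

Power law: V₂/V₁ = (z₂/z₁)^α ⇒ α = ln(V₂/V₁) / ln(z₂/z₁)
α = ln(69.0/44.8) / ln(151.0/15.0) = ln(1.5402) / ln(10.0667)
  = 0.43190 / 2.30923 = 0.18703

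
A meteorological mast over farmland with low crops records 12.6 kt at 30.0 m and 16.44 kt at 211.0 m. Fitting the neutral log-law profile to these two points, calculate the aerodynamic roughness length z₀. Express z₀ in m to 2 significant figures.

Log law: V(z) ∝ ln(z/z₀). With r = V₁/V₂ = 12.6/16.44 = 0.76642,
r · ln(z₂/z₀) = ln(z₁/z₀) ⇒ ln z₀ = (ln z₁ − r·ln z₂)/(1 − r)
ln z₀ = (3.40120 − 0.76642×5.35186) / 0.23358 = -2.9994
z₀ = exp(-2.9994) = 0.04982 m

z₀ ≈ 0.050 m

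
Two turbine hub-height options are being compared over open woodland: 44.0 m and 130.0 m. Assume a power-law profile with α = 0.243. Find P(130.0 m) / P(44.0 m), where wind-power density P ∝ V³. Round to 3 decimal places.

Speed ratio: V_B/V_A = (z_B/z_A)^α = (130.0/44.0)^0.243 = (2.9545)^0.243 = 1.30116
Power-density ratio: P_B/P_A = (V_B/V_A)³ = (1.30116)³ = 2.20286

2.203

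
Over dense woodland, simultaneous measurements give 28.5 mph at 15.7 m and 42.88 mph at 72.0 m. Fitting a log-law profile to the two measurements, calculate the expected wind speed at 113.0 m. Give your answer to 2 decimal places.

47.14 mph

Log law: V ∝ ln(z/z₀). From the pair, with r = V₁/V₂ = 0.66465,
ln z₀ = (ln z₁ − r·ln z₂)/(1 − r) = (2.7537 − 0.66465×4.2767)/0.33535 = -0.2648 → z₀ = 0.7673 m
V₃ = V₁ · ln(z₃/z₀)/ln(z₁/z₀) = 28.5 × 4.9922/3.0185 = 47.1357 mph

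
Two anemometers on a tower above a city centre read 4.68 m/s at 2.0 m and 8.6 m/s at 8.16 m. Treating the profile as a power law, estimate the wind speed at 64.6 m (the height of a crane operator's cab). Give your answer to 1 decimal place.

First find α: α = ln(V₂/V₁)/ln(z₂/z₁) = ln(8.6/4.68)/ln(8.16/2.0) = 0.60846/1.40610 = 0.4327
Extrapolate from 8.16 m to 64.6 m: V₃ = 8.6 × (64.6/8.16)^0.4327 = 8.6 × 2.4481 = 21.0536 m/s

21.1 m/s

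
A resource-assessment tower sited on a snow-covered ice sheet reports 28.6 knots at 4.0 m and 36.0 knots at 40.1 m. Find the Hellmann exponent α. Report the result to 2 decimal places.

Power law: V₂/V₁ = (z₂/z₁)^α ⇒ α = ln(V₂/V₁) / ln(z₂/z₁)
α = ln(36.0/28.6) / ln(40.1/4.0) = ln(1.2587) / ln(10.0250)
  = 0.23011 / 2.30508 = 0.09983

α ≈ 0.10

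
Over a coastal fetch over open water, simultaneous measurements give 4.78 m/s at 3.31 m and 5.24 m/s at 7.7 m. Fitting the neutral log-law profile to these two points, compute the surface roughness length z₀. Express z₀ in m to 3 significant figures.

Log law: V(z) ∝ ln(z/z₀). With r = V₁/V₂ = 4.78/5.24 = 0.91221,
r · ln(z₂/z₀) = ln(z₁/z₀) ⇒ ln z₀ = (ln z₁ − r·ln z₂)/(1 − r)
ln z₀ = (1.19695 − 0.91221×2.04122) / 0.08779 = -7.5761
z₀ = exp(-7.5761) = 0.0005125 m

z₀ ≈ 0.000513 m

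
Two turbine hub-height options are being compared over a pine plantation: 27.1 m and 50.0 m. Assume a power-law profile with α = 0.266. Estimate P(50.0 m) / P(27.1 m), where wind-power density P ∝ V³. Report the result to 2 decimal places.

1.63

Speed ratio: V_B/V_A = (z_B/z_A)^α = (50.0/27.1)^0.266 = (1.8450)^0.266 = 1.17695
Power-density ratio: P_B/P_A = (V_B/V_A)³ = (1.17695)³ = 1.63030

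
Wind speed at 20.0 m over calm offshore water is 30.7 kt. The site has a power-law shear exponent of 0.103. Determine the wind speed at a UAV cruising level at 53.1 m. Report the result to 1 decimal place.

33.9 kt

Power-law profile: V₂ = V₁ · (z₂/z₁)^α
V₂ = 30.7 × (53.1/20.0)^0.103 = 30.7 × (2.6550)^0.103
    = 30.7 × 1.1058 = 33.9482 kt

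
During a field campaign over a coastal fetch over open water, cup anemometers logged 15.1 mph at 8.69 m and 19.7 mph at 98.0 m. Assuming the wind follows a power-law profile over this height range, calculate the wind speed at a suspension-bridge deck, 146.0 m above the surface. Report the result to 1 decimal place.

20.6 mph

First find α: α = ln(V₂/V₁)/ln(z₂/z₁) = ln(19.7/15.1)/ln(98.0/8.69) = 0.26592/2.42279 = 0.1098
Extrapolate from 98.0 m to 146.0 m: V₃ = 19.7 × (146.0/98.0)^0.1098 = 19.7 × 1.0447 = 20.5811 mph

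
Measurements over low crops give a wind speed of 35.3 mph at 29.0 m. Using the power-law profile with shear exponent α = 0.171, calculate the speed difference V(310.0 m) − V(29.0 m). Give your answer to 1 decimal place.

17.6 mph

Power law: V₂ = V₁ · (z₂/z₁)^α = 35.3 × (10.6897)^0.171 = 52.9331 mph
ΔV = 52.9331 − 35.3 = 17.6331 mph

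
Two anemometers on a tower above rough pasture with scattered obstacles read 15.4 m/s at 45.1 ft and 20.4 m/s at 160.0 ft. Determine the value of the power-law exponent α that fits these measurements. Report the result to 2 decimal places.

α ≈ 0.22

Power law: V₂/V₁ = (z₂/z₁)^α ⇒ α = ln(V₂/V₁) / ln(z₂/z₁)
α = ln(20.4/15.4) / ln(160.0/45.1) = ln(1.3247) / ln(3.5477)
  = 0.28117 / 1.26629 = 0.22204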